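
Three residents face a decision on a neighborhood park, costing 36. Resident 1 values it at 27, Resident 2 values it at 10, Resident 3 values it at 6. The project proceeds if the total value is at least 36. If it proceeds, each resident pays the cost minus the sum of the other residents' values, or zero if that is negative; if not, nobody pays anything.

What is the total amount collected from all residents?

Total value 43 ≥ cost 36, so it is built.
Resident 1: others sum to 16; max(0, 36 - 16) = 20.
Resident 2: others sum to 33; max(0, 36 - 33) = 3.
Resident 3: others sum to 37; max(0, 36 - 37) = 0.
Total collected = 20 + 3 + 0 = 23.

23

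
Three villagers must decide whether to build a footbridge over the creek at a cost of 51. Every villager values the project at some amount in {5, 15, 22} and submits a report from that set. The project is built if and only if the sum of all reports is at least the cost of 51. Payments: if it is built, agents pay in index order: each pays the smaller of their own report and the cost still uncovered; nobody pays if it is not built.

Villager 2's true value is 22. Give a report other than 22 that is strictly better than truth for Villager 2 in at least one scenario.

Suppose Villager 1 reports 15 and Villager 3 reports 22.
Report 22: project built, pays 22, utility 22 - 22 = 0.
Report 15: project built, pays 15, utility 22 - 15 = 7.
So reporting 15 beats truth here (7 > 0).

15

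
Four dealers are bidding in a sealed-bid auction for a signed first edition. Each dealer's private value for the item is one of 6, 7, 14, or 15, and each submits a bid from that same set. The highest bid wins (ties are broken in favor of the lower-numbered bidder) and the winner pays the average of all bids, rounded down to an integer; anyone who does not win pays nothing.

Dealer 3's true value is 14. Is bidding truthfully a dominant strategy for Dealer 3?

Consider the case where Dealer 1 bids 6, Dealer 2 bids 6 and Dealer 4 bids 6.
Truthful bid 14: wins, pays 8, utility 14 - 8 = 6.
Bid 7 instead: wins, pays 6, utility 14 - 6 = 8.
Since 8 > 6, bidding 7 is strictly better here, so truthful bidding is not dominant.

No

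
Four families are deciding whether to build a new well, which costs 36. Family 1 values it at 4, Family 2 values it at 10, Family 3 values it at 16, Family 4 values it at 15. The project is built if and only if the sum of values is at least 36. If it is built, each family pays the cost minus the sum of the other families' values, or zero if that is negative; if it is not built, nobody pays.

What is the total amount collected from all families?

Total value 45 ≥ cost 36, so it is built.
Family 1: others sum to 41; max(0, 36 - 41) = 0.
Family 2: others sum to 35; max(0, 36 - 35) = 1.
Family 3: others sum to 29; max(0, 36 - 29) = 7.
Family 4: others sum to 30; max(0, 36 - 30) = 6.
Total collected = 0 + 1 + 7 + 6 = 14.

14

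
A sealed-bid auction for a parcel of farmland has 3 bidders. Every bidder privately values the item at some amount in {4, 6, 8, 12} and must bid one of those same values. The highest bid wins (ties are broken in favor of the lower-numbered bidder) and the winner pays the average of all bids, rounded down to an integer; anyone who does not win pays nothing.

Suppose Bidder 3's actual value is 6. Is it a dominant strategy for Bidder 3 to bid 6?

Check each profile of the others' bids and compare truth against every alternative bid.
Others bid (4, 4): truth gives 2, best alternative gives 1.
Others bid (4, 6): truth gives 0, best alternative gives 0.
Others bid (4, 8): truth gives 0, best alternative gives 0.
Others bid (4, 12): truth gives 0, best alternative gives 0.
Others bid (6, 4): truth gives 0, best alternative gives 0.
Others bid (6, 6): truth gives 0, best alternative gives 0.
(Remaining 10 profiles checked similarly; truth is weakly best in each.)
In every case the truthful bid is at least as good as any alternative, so it is a dominant strategy.

Yes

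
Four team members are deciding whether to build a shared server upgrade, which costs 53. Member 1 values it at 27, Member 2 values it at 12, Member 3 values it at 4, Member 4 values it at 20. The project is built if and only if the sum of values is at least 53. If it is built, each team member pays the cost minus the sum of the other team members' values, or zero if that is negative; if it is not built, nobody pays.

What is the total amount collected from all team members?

Total value 63 ≥ cost 53, so it is built.
Member 1: others sum to 36; max(0, 53 - 36) = 17.
Member 2: others sum to 51; max(0, 53 - 51) = 2.
Member 3: others sum to 59; max(0, 53 - 59) = 0.
Member 4: others sum to 43; max(0, 53 - 43) = 10.
Total collected = 17 + 2 + 0 + 10 = 29.

29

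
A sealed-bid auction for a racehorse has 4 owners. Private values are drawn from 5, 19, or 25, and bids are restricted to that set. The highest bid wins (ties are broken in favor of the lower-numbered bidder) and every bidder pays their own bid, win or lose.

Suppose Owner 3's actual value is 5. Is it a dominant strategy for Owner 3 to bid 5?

Yes

Check each profile of the others' bids and compare truth against every alternative bid.
Others bid (5, 5, 25): truth gives -5, best alternative gives -19.
Others bid (5, 19, 5): truth gives -5, best alternative gives -19.
Others bid (5, 19, 19): truth gives -5, best alternative gives -19.
Others bid (5, 19, 25): truth gives -5, best alternative gives -19.
Others bid (5, 25, 5): truth gives -5, best alternative gives -19.
Others bid (5, 25, 19): truth gives -5, best alternative gives -19.
(Remaining 21 profiles checked similarly; truth is weakly best in each.)
In every case the truthful bid is at least as good as any alternative, so it is a dominant strategy.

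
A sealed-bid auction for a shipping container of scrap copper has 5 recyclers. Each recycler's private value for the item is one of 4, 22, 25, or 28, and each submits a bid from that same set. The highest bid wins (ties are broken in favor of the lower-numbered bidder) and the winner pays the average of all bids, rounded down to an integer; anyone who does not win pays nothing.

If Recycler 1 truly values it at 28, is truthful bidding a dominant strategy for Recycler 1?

Consider the case where Recycler 2 bids 4, Recycler 3 bids 4, Recycler 4 bids 4 and Recycler 5 bids 4.
Truthful bid 28: wins, pays 8, utility 28 - 8 = 20.
Bid 4 instead: wins, pays 4, utility 28 - 4 = 24.
Since 24 > 20, bidding 4 is strictly better here, so truthful bidding is not dominant.

No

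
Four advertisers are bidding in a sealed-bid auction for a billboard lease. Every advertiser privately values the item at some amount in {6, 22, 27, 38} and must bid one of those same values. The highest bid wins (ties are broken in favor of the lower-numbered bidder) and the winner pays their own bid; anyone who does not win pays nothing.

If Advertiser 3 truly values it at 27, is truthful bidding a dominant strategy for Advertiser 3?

No

Consider the case where Advertiser 1 bids 6, Advertiser 2 bids 6 and Advertiser 4 bids 6.
Truthful bid 27: wins, pays 27, utility 27 - 27 = 0.
Bid 22 instead: wins, pays 22, utility 27 - 22 = 5.
Since 5 > 0, bidding 22 is strictly better here, so truthful bidding is not dominant.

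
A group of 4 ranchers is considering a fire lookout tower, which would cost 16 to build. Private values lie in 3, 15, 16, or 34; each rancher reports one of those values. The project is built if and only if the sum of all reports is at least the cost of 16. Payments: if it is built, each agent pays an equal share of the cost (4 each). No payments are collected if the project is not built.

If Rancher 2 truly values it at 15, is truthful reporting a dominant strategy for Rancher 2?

Yes

Check each profile of the others' reports and compare truth against every alternative report.
Others report (3, 3, 3): truth gives 11, best alternative gives 11.
Others report (3, 3, 15): truth gives 11, best alternative gives 11.
Others report (3, 3, 16): truth gives 11, best alternative gives 11.
Others report (3, 3, 34): truth gives 11, best alternative gives 11.
Others report (3, 15, 3): truth gives 11, best alternative gives 11.
Others report (3, 15, 15): truth gives 11, best alternative gives 11.
(Remaining 58 profiles checked similarly; truth is weakly best in each.)
In every case the truthful report is at least as good as any alternative, so it is a dominant strategy.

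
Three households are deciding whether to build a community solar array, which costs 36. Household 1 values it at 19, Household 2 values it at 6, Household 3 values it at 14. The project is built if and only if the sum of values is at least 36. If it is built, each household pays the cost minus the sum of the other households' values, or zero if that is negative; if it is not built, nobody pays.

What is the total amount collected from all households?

30

Total value 39 ≥ cost 36, so it is built.
Household 1: others sum to 20; max(0, 36 - 20) = 16.
Household 2: others sum to 33; max(0, 36 - 33) = 3.
Household 3: others sum to 25; max(0, 36 - 25) = 11.
Total collected = 16 + 3 + 11 = 30.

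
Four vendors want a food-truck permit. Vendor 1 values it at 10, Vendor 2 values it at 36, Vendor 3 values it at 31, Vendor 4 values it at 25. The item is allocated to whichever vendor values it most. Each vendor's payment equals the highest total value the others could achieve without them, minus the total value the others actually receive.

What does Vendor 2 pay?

Vendor 2 has the highest value and receives the item.
Without Vendor 2, the item would go to the next-highest value, 31, so the others could achieve 31.
With Vendor 2 present and winning, the others receive nothing, so their total is 0.
Payment = 31 - 0 = 31.

31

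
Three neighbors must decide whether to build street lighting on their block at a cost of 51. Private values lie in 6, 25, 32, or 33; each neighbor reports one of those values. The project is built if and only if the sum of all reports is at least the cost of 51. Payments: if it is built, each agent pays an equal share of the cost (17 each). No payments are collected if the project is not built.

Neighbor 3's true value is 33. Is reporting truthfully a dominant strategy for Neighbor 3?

Check each profile of the others' reports and compare truth against every alternative report.
Others report (6, 25): truth gives 16, best alternative gives 16.
Others report (6, 32): truth gives 16, best alternative gives 16.
Others report (6, 33): truth gives 16, best alternative gives 16.
Others report (25, 6): truth gives 16, best alternative gives 16.
Others report (25, 25): truth gives 16, best alternative gives 16.
Others report (25, 32): truth gives 16, best alternative gives 16.
(Remaining 10 profiles checked similarly; truth is weakly best in each.)
In every case the truthful report is at least as good as any alternative, so it is a dominant strategy.

Yes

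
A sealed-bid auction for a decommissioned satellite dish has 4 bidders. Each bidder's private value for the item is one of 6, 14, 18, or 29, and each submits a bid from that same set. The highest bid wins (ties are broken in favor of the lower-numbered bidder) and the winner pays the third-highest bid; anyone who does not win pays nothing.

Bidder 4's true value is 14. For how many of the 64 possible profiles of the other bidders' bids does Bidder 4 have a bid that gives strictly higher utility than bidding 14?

Others bid (6, 6, 14): truth gives 0; bid 18 gives 8 > 0. Violating.
Others bid (6, 6, 18): truth gives 0; bid 29 gives 8 > 0. Violating.
Others bid (6, 14, 6): truth gives 0; bid 18 gives 8 > 0. Violating.
Others bid (6, 18, 6): truth gives 0; bid 29 gives 8 > 0. Violating.
Others bid (6, 6, 6): truth gives 8; no alternative beats it.
Others bid (6, 6, 29): truth gives 0; no alternative beats it.
(Checking all 64 profiles: 6 have a profitable deviation, 58 do not.)

6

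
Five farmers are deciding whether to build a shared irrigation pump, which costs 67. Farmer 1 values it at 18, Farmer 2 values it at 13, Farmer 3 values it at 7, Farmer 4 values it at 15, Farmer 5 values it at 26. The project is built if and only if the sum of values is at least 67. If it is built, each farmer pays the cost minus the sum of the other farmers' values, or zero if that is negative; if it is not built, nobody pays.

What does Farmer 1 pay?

6

Total value 79 ≥ cost 67, so the project is built.
The other farmers' values sum to 61.
Cost minus that sum is 67 - 61 = 6.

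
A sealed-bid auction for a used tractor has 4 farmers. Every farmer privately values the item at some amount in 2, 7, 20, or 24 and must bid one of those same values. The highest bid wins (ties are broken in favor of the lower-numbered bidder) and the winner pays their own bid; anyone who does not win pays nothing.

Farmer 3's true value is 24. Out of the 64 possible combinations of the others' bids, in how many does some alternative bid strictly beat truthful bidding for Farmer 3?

Others bid (2, 2, 2): truth gives 0; bid 7 gives 17 > 0. Violating.
Others bid (2, 2, 7): truth gives 0; bid 7 gives 17 > 0. Violating.
Others bid (2, 2, 20): truth gives 0; bid 20 gives 4 > 0. Violating.
Others bid (2, 7, 2): truth gives 0; bid 20 gives 4 > 0. Violating.
Others bid (2, 2, 24): truth gives 0; no alternative beats it.
Others bid (2, 7, 24): truth gives 0; no alternative beats it.
(Checking all 64 profiles: 12 have a profitable deviation, 52 do not.)

12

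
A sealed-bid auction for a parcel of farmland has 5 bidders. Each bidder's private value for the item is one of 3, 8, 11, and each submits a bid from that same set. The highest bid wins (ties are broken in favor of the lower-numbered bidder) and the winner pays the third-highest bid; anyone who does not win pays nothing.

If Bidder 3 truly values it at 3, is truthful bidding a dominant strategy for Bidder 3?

Check each profile of the others' bids and compare truth against every alternative bid.
Others bid (3, 3, 8, 8): truth gives 0, best alternative gives -5.
Others bid (3, 3, 3, 3): truth gives 0, best alternative gives 0.
Others bid (3, 3, 3, 8): truth gives 0, best alternative gives 0.
Others bid (3, 3, 3, 11): truth gives 0, best alternative gives 0.
Others bid (3, 3, 8, 3): truth gives 0, best alternative gives 0.
Others bid (3, 3, 8, 11): truth gives 0, best alternative gives 0.
(Remaining 75 profiles checked similarly; truth is weakly best in each.)
In every case the truthful bid is at least as good as any alternative, so it is a dominant strategy.

Yes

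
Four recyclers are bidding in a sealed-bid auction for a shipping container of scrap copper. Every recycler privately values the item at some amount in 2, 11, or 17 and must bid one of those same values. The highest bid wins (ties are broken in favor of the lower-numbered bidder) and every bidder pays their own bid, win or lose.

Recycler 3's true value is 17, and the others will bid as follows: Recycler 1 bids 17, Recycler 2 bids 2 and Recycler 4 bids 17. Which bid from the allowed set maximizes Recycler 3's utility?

2

Bid 2: loses but pays 2, utility -2.
Bid 11: loses but pays 11, utility -11.
Bid 17: loses but pays 17, utility -17.
The best choice is 2 with utility -2.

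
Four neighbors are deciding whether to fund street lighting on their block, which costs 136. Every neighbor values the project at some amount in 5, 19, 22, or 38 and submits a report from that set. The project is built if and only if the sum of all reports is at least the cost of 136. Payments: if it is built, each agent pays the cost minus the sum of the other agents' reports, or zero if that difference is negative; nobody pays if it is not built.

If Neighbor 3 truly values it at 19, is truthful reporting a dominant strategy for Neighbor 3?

Check each profile of the others' reports and compare truth against every alternative report.
Others report (5, 5, 5): truth gives 0, best alternative gives 0.
Others report (5, 5, 19): truth gives 0, best alternative gives 0.
Others report (5, 5, 22): truth gives 0, best alternative gives 0.
Others report (5, 5, 38): truth gives 0, best alternative gives 0.
Others report (5, 19, 5): truth gives 0, best alternative gives 0.
Others report (5, 19, 19): truth gives 0, best alternative gives 0.
(Remaining 58 profiles checked similarly; truth is weakly best in each.)
In every case the truthful report is at least as good as any alternative, so it is a dominant strategy.

Yes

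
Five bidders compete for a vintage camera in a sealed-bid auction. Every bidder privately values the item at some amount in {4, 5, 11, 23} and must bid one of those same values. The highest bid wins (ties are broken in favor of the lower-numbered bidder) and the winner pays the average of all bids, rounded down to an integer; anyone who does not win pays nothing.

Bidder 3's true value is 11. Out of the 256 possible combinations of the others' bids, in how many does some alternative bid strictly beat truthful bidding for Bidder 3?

35

Others bid (4, 4, 4, 4): truth gives 6; bid 5 gives 7 > 6. Violating.
Others bid (4, 4, 4, 5): truth gives 6; bid 5 gives 7 > 6. Violating.
Others bid (4, 4, 5, 4): truth gives 6; bid 5 gives 7 > 6. Violating.
Others bid (4, 4, 5, 5): truth gives 6; bid 5 gives 7 > 6. Violating.
Others bid (4, 4, 4, 11): truth gives 5; no alternative beats it.
Others bid (4, 4, 4, 23): truth gives 0; no alternative beats it.
(Checking all 256 profiles: 35 have a profitable deviation, 221 do not.)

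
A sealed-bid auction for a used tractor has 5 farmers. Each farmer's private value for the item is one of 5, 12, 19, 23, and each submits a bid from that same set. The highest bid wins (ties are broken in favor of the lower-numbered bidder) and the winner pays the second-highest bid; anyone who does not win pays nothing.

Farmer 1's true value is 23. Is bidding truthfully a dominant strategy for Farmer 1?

Check each profile of the others' bids and compare truth against every alternative bid.
Others bid (5, 5, 5, 5): truth gives 18, best alternative gives 18.
Others bid (5, 5, 5, 12): truth gives 11, best alternative gives 11.
Others bid (5, 5, 12, 5): truth gives 11, best alternative gives 11.
Others bid (5, 5, 12, 12): truth gives 11, best alternative gives 11.
Others bid (5, 12, 5, 5): truth gives 11, best alternative gives 11.
Others bid (5, 12, 5, 12): truth gives 11, best alternative gives 11.
(Remaining 250 profiles checked similarly; truth is weakly best in each.)
In every case the truthful bid is at least as good as any alternative, so it is a dominant strategy.

Yes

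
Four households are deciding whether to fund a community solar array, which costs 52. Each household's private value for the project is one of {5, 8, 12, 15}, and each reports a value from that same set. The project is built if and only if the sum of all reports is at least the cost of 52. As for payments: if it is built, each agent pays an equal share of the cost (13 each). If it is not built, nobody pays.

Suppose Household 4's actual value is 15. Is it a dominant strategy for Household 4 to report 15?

Yes

Check each profile of the others' reports and compare truth against every alternative report.
Others report (8, 15, 15): truth gives 2, best alternative gives 0.
Others report (12, 12, 15): truth gives 2, best alternative gives 0.
Others report (12, 15, 12): truth gives 2, best alternative gives 0.
Others report (15, 8, 15): truth gives 2, best alternative gives 0.
Others report (15, 12, 12): truth gives 2, best alternative gives 0.
Others report (15, 15, 8): truth gives 2, best alternative gives 0.
(Remaining 58 profiles checked similarly; truth is weakly best in each.)
In every case the truthful report is at least as good as any alternative, so it is a dominant strategy.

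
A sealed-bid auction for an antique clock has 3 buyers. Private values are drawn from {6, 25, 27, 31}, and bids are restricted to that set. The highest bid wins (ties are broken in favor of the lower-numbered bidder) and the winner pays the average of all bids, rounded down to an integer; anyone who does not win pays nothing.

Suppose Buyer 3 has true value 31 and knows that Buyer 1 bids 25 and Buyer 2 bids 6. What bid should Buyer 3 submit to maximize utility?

27

Bid 6: loses, pays 0, utility 0.
Bid 25: loses, pays 0, utility 0.
Bid 27: wins, pays 19, utility 31 - 19 = 12.
Bid 31: wins, pays 20, utility 31 - 20 = 11.
The best choice is 27 with utility 12.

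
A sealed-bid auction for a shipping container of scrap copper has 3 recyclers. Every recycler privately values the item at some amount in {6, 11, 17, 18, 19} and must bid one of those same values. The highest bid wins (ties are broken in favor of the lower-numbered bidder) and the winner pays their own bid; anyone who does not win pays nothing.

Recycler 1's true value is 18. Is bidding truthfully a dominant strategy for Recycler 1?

Consider the case where Recycler 2 bids 6 and Recycler 3 bids 6.
Truthful bid 18: wins, pays 18, utility 18 - 18 = 0.
Bid 6 instead: wins, pays 6, utility 18 - 6 = 12.
Since 12 > 0, bidding 6 is strictly better here, so truthful bidding is not dominant.

No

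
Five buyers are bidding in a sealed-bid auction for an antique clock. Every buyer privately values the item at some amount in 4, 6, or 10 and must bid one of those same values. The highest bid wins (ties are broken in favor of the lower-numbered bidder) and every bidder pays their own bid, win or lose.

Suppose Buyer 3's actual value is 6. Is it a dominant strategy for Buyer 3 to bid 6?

Consider the case where Buyer 1 bids 4, Buyer 2 bids 4, Buyer 4 bids 4 and Buyer 5 bids 10.
Truthful bid 6: loses but pays 6, utility -6.
Bid 4 instead: loses but pays 4, utility -4.
Since -4 > -6, bidding 4 is strictly better here, so truthful bidding is not dominant.

No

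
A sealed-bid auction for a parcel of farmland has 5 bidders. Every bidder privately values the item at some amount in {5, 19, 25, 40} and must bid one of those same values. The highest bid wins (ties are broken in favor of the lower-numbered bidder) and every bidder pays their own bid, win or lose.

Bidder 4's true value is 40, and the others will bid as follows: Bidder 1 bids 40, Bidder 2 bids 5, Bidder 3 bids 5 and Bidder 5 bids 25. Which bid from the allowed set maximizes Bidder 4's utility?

5

Bid 5: loses but pays 5, utility -5.
Bid 19: loses but pays 19, utility -19.
Bid 25: loses but pays 25, utility -25.
Bid 40: loses but pays 40, utility -40.
The best choice is 5 with utility -5.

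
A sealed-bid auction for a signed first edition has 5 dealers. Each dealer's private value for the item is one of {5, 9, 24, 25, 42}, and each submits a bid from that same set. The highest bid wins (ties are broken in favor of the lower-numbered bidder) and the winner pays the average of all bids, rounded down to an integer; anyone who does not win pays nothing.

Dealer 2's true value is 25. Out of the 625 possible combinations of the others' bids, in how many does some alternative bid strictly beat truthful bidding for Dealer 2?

Others bid (5, 5, 5, 5): truth gives 16; bid 9 gives 20 > 16. Violating.
Others bid (5, 5, 5, 9): truth gives 16; bid 9 gives 19 > 16. Violating.
Others bid (5, 5, 5, 42): truth gives 0; bid 42 gives 6 > 0. Violating.
Others bid (5, 5, 9, 5): truth gives 16; bid 9 gives 19 > 16. Violating.
Others bid (5, 5, 5, 24): truth gives 13; no alternative beats it.
Others bid (5, 5, 5, 25): truth gives 12; no alternative beats it.
(Checking all 625 profiles: 133 have a profitable deviation, 492 do not.)

133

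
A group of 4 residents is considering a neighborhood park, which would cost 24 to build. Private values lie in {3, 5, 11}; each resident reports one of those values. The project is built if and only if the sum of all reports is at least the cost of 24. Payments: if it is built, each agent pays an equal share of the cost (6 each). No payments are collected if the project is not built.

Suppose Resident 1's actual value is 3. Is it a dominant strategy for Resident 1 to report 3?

Check each profile of the others' reports and compare truth against every alternative report.
Others report (3, 5, 11): truth gives 0, best alternative gives -3.
Others report (3, 11, 5): truth gives 0, best alternative gives -3.
Others report (5, 3, 11): truth gives 0, best alternative gives -3.
Others report (5, 11, 3): truth gives 0, best alternative gives -3.
Others report (11, 3, 5): truth gives 0, best alternative gives -3.
Others report (11, 5, 3): truth gives 0, best alternative gives -3.
(Remaining 21 profiles checked similarly; truth is weakly best in each.)
In every case the truthful report is at least as good as any alternative, so it is a dominant strategy.

Yes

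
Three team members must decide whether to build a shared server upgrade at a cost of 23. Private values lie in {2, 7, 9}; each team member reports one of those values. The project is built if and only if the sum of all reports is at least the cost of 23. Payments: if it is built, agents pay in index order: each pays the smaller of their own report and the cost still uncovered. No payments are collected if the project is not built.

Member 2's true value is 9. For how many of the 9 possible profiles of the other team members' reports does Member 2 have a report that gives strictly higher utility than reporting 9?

Others report (7, 9): truth gives 0; report 7 gives 2 > 0. Violating.
Others report (9, 7): truth gives 0; report 7 gives 2 > 0. Violating.
Others report (9, 9): truth gives 0; report 7 gives 2 > 0. Violating.
Others report (2, 2): truth gives 0; no alternative beats it.
Others report (2, 7): truth gives 0; no alternative beats it.
(Checking all 9 profiles: 3 have a profitable deviation, 6 do not.)

3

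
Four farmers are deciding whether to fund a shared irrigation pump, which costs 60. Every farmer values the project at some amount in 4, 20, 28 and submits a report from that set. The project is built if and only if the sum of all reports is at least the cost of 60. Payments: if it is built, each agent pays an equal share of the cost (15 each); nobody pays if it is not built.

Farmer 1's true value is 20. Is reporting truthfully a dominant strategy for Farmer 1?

No

Consider the case where Farmer 2 reports 4, Farmer 3 reports 4 and Farmer 4 reports 28.
Truthful report 20: project not built, utility 0.
Report 28 instead: project built, pays 15, utility 20 - 15 = 5.
Since 5 > 0, reporting 28 is strictly better here, so truthful reporting is not dominant.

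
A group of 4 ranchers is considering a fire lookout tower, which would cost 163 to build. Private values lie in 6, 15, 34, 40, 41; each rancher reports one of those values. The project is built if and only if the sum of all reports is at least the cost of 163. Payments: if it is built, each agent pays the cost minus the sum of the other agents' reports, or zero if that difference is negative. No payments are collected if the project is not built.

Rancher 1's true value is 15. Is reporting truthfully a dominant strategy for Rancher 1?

Check each profile of the others' reports and compare truth against every alternative report.
Others report (6, 6, 6): truth gives 0, best alternative gives 0.
Others report (6, 6, 15): truth gives 0, best alternative gives 0.
Others report (6, 6, 34): truth gives 0, best alternative gives 0.
Others report (6, 6, 40): truth gives 0, best alternative gives 0.
Others report (6, 6, 41): truth gives 0, best alternative gives 0.
Others report (6, 15, 6): truth gives 0, best alternative gives 0.
(Remaining 119 profiles checked similarly; truth is weakly best in each.)
In every case the truthful report is at least as good as any alternative, so it is a dominant strategy.

Yes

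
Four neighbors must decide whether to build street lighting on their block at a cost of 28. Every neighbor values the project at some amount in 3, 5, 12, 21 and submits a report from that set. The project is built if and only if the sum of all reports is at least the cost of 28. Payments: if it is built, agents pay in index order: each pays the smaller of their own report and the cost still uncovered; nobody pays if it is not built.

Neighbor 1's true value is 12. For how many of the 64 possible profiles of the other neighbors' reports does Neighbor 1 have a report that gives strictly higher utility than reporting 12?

Others report (3, 3, 21): truth gives 0; report 3 gives 9 > 0. Violating.
Others report (3, 5, 21): truth gives 0; report 3 gives 9 > 0. Violating.
Others report (3, 12, 12): truth gives 0; report 3 gives 9 > 0. Violating.
Others report (3, 12, 21): truth gives 0; report 3 gives 9 > 0. Violating.
Others report (3, 3, 3): truth gives 0; no alternative beats it.
Others report (3, 3, 5): truth gives 0; no alternative beats it.
(Checking all 64 profiles: 44 have a profitable deviation, 20 do not.)

44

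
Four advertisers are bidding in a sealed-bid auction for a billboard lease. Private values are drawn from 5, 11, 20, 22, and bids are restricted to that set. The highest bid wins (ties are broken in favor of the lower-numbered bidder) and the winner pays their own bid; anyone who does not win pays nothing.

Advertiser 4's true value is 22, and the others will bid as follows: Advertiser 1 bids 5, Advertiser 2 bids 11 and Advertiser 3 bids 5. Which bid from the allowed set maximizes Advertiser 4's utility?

20

Bid 5: loses, pays 0, utility 0.
Bid 11: loses, pays 0, utility 0.
Bid 20: wins, pays 20, utility 22 - 20 = 2.
Bid 22: wins, pays 22, utility 22 - 22 = 0.
The best choice is 20 with utility 2.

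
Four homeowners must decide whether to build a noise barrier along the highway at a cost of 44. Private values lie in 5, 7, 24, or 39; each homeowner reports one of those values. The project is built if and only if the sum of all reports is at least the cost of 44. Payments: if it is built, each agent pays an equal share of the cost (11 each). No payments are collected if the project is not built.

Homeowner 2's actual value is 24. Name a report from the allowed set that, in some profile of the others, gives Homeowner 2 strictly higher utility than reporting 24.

Suppose Homeowner 1 reports 5, Homeowner 3 reports 5 and Homeowner 4 reports 5.
Report 24: project not built, utility 0.
Report 39: project built, pays 11, utility 24 - 11 = 13.
So reporting 39 beats truth here (13 > 0).

39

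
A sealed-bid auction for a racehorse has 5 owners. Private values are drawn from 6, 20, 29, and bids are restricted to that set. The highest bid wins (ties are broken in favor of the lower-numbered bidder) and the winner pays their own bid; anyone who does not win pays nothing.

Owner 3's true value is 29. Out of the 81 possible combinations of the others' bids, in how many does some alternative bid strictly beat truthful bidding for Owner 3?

Others bid (6, 6, 6, 6): truth gives 0; bid 20 gives 9 > 0. Violating.
Others bid (6, 6, 6, 20): truth gives 0; bid 20 gives 9 > 0. Violating.
Others bid (6, 6, 20, 6): truth gives 0; bid 20 gives 9 > 0. Violating.
Others bid (6, 6, 20, 20): truth gives 0; bid 20 gives 9 > 0. Violating.
Others bid (6, 6, 6, 29): truth gives 0; no alternative beats it.
Others bid (6, 6, 20, 29): truth gives 0; no alternative beats it.
(Checking all 81 profiles: 4 have a profitable deviation, 77 do not.)

4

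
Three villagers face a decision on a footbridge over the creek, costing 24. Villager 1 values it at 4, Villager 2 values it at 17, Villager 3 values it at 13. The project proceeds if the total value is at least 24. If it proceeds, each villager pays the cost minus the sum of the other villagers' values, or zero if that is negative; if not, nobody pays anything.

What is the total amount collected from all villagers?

10

Total value 34 ≥ cost 24, so it is built.
Villager 1: others sum to 30; max(0, 24 - 30) = 0.
Villager 2: others sum to 17; max(0, 24 - 17) = 7.
Villager 3: others sum to 21; max(0, 24 - 21) = 3.
Total collected = 0 + 7 + 3 = 10.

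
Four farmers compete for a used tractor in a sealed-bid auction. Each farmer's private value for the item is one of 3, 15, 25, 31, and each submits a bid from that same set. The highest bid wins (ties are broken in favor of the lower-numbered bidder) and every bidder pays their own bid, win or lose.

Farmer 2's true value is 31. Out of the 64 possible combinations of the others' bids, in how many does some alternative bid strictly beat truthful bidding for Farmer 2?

Others bid (3, 3, 3): truth gives 0; bid 15 gives 16 > 0. Violating.
Others bid (3, 3, 15): truth gives 0; bid 15 gives 16 > 0. Violating.
Others bid (3, 3, 25): truth gives 0; bid 25 gives 6 > 0. Violating.
Others bid (3, 15, 3): truth gives 0; bid 15 gives 16 > 0. Violating.
Others bid (3, 3, 31): truth gives 0; no alternative beats it.
Others bid (3, 15, 31): truth gives 0; no alternative beats it.
(Checking all 64 profiles: 34 have a profitable deviation, 30 do not.)

34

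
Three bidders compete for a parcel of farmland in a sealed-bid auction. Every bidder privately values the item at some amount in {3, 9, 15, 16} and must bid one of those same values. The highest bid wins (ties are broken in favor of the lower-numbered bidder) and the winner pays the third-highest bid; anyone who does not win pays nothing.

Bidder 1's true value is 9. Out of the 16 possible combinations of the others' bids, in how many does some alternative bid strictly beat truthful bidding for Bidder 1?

Others bid (3, 15): truth gives 0; bid 15 gives 6 > 0. Violating.
Others bid (3, 16): truth gives 0; bid 16 gives 6 > 0. Violating.
Others bid (15, 3): truth gives 0; bid 15 gives 6 > 0. Violating.
Others bid (16, 3): truth gives 0; bid 16 gives 6 > 0. Violating.
Others bid (3, 3): truth gives 6; no alternative beats it.
Others bid (3, 9): truth gives 6; no alternative beats it.
(Checking all 16 profiles: 4 have a profitable deviation, 12 do not.)

4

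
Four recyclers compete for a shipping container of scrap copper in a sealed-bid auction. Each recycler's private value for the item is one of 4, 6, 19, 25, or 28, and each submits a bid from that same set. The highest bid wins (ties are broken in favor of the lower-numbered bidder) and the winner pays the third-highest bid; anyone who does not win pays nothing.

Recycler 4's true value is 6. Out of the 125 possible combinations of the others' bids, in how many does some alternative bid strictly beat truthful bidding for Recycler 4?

Others bid (4, 4, 6): truth gives 0; bid 19 gives 2 > 0. Violating.
Others bid (4, 4, 19): truth gives 0; bid 25 gives 2 > 0. Violating.
Others bid (4, 4, 25): truth gives 0; bid 28 gives 2 > 0. Violating.
Others bid (4, 6, 4): truth gives 0; bid 19 gives 2 > 0. Violating.
Others bid (4, 4, 4): truth gives 2; no alternative beats it.
Others bid (4, 4, 28): truth gives 0; no alternative beats it.
(Checking all 125 profiles: 9 have a profitable deviation, 116 do not.)

9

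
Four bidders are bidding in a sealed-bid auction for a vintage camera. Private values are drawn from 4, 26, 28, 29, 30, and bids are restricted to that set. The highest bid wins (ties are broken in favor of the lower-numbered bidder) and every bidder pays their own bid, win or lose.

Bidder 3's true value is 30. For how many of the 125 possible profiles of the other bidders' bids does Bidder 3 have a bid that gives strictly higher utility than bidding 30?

Others bid (4, 4, 4): truth gives 0; bid 26 gives 4 > 0. Violating.
Others bid (4, 4, 26): truth gives 0; bid 26 gives 4 > 0. Violating.
Others bid (4, 4, 28): truth gives 0; bid 28 gives 2 > 0. Violating.
Others bid (4, 4, 29): truth gives 0; bid 29 gives 1 > 0. Violating.
Others bid (4, 4, 30): truth gives 0; no alternative beats it.
Others bid (4, 26, 30): truth gives 0; no alternative beats it.
(Checking all 125 profiles: 81 have a profitable deviation, 44 do not.)

81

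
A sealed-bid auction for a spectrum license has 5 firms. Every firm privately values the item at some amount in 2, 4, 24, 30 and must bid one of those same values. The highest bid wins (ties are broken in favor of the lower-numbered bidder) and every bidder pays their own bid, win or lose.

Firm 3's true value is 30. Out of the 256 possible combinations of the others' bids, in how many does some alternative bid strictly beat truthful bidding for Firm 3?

148

Others bid (2, 2, 2, 2): truth gives 0; bid 4 gives 26 > 0. Violating.
Others bid (2, 2, 2, 4): truth gives 0; bid 4 gives 26 > 0. Violating.
Others bid (2, 2, 2, 24): truth gives 0; bid 24 gives 6 > 0. Violating.
Others bid (2, 2, 4, 2): truth gives 0; bid 4 gives 26 > 0. Violating.
Others bid (2, 2, 2, 30): truth gives 0; no alternative beats it.
Others bid (2, 2, 4, 30): truth gives 0; no alternative beats it.
(Checking all 256 profiles: 148 have a profitable deviation, 108 do not.)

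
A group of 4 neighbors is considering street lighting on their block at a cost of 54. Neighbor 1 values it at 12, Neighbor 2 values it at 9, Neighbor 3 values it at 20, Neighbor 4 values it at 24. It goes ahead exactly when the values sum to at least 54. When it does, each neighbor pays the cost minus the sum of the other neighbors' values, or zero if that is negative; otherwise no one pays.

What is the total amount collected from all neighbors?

23

Total value 65 ≥ cost 54, so it is built.
Neighbor 1: others sum to 53; max(0, 54 - 53) = 1.
Neighbor 2: others sum to 56; max(0, 54 - 56) = 0.
Neighbor 3: others sum to 45; max(0, 54 - 45) = 9.
Neighbor 4: others sum to 41; max(0, 54 - 41) = 13.
Total collected = 1 + 0 + 9 + 13 = 23.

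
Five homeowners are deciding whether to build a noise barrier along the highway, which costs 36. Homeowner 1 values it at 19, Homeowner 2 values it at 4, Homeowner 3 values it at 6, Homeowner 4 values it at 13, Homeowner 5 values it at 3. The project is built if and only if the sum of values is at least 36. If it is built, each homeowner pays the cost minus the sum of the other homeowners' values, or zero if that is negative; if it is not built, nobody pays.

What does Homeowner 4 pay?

4

Total value 45 ≥ cost 36, so the project is built.
The other homeowners' values sum to 32.
Cost minus that sum is 36 - 32 = 4.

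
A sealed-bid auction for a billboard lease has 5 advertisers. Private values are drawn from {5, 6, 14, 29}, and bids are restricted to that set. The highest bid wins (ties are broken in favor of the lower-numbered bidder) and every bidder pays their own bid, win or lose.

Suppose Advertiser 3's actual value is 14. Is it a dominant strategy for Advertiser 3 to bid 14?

Consider the case where Advertiser 1 bids 5, Advertiser 2 bids 5, Advertiser 4 bids 5 and Advertiser 5 bids 5.
Truthful bid 14: wins, pays 14, utility 14 - 14 = 0.
Bid 6 instead: wins, pays 6, utility 14 - 6 = 8.
Since 8 > 0, bidding 6 is strictly better here, so truthful bidding is not dominant.

No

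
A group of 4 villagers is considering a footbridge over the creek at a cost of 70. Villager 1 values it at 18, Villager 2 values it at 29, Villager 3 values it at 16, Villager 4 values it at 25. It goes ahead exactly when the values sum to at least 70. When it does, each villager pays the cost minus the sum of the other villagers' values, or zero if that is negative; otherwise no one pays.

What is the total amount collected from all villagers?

Total value 88 ≥ cost 70, so it is built.
Villager 1: others sum to 70; max(0, 70 - 70) = 0.
Villager 2: others sum to 59; max(0, 70 - 59) = 11.
Villager 3: others sum to 72; max(0, 70 - 72) = 0.
Villager 4: others sum to 63; max(0, 70 - 63) = 7.
Total collected = 0 + 11 + 0 + 7 = 18.

18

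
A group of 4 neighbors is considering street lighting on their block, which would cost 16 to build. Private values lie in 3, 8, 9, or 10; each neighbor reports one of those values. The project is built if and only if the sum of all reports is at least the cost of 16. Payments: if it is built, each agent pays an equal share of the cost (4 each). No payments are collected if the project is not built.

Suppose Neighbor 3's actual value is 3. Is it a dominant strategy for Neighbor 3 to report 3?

Yes

Check each profile of the others' reports and compare truth against every alternative report.
Others report (3, 3, 3): truth gives 0, best alternative gives -1.
Others report (3, 3, 8): truth gives -1, best alternative gives -1.
Others report (3, 3, 9): truth gives -1, best alternative gives -1.
Others report (3, 3, 10): truth gives -1, best alternative gives -1.
Others report (3, 8, 3): truth gives -1, best alternative gives -1.
Others report (3, 8, 8): truth gives -1, best alternative gives -1.
(Remaining 58 profiles checked similarly; truth is weakly best in each.)
In every case the truthful report is at least as good as any alternative, so it is a dominant strategy.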